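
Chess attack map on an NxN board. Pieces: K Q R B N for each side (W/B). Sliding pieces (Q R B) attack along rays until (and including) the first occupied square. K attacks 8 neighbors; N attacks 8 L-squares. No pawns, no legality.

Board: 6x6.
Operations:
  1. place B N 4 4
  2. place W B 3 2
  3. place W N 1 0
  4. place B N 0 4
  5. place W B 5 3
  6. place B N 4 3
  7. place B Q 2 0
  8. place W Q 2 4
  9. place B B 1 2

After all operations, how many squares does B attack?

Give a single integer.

Answer: 24

Derivation:
Op 1: place BN@(4,4)
Op 2: place WB@(3,2)
Op 3: place WN@(1,0)
Op 4: place BN@(0,4)
Op 5: place WB@(5,3)
Op 6: place BN@(4,3)
Op 7: place BQ@(2,0)
Op 8: place WQ@(2,4)
Op 9: place BB@(1,2)
Per-piece attacks for B:
  BN@(0,4): attacks (2,5) (1,2) (2,3)
  BB@(1,2): attacks (2,3) (3,4) (4,5) (2,1) (3,0) (0,3) (0,1)
  BQ@(2,0): attacks (2,1) (2,2) (2,3) (2,4) (3,0) (4,0) (5,0) (1,0) (3,1) (4,2) (5,3) (1,1) (0,2) [ray(0,1) blocked at (2,4); ray(-1,0) blocked at (1,0); ray(1,1) blocked at (5,3)]
  BN@(4,3): attacks (5,5) (3,5) (2,4) (5,1) (3,1) (2,2)
  BN@(4,4): attacks (2,5) (5,2) (3,2) (2,3)
Union (24 distinct): (0,1) (0,2) (0,3) (1,0) (1,1) (1,2) (2,1) (2,2) (2,3) (2,4) (2,5) (3,0) (3,1) (3,2) (3,4) (3,5) (4,0) (4,2) (4,5) (5,0) (5,1) (5,2) (5,3) (5,5)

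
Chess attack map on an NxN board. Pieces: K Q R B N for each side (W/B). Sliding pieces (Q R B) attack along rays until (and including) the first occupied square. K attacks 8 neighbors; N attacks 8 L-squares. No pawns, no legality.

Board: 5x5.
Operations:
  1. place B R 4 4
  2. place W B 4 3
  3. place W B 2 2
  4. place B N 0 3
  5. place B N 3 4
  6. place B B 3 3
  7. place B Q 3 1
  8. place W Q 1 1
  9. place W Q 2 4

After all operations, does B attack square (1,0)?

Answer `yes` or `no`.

Op 1: place BR@(4,4)
Op 2: place WB@(4,3)
Op 3: place WB@(2,2)
Op 4: place BN@(0,3)
Op 5: place BN@(3,4)
Op 6: place BB@(3,3)
Op 7: place BQ@(3,1)
Op 8: place WQ@(1,1)
Op 9: place WQ@(2,4)
Per-piece attacks for B:
  BN@(0,3): attacks (2,4) (1,1) (2,2)
  BQ@(3,1): attacks (3,2) (3,3) (3,0) (4,1) (2,1) (1,1) (4,2) (4,0) (2,2) (2,0) [ray(0,1) blocked at (3,3); ray(-1,0) blocked at (1,1); ray(-1,1) blocked at (2,2)]
  BB@(3,3): attacks (4,4) (4,2) (2,4) (2,2) [ray(1,1) blocked at (4,4); ray(-1,1) blocked at (2,4); ray(-1,-1) blocked at (2,2)]
  BN@(3,4): attacks (4,2) (2,2) (1,3)
  BR@(4,4): attacks (4,3) (3,4) [ray(0,-1) blocked at (4,3); ray(-1,0) blocked at (3,4)]
B attacks (1,0): no

Answer: no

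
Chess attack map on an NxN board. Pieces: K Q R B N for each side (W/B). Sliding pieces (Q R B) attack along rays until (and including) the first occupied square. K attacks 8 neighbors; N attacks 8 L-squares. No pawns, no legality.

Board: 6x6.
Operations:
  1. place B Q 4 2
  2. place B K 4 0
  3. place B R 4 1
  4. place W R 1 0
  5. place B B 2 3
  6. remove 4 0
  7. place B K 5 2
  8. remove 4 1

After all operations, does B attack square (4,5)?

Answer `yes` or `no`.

Answer: yes

Derivation:
Op 1: place BQ@(4,2)
Op 2: place BK@(4,0)
Op 3: place BR@(4,1)
Op 4: place WR@(1,0)
Op 5: place BB@(2,3)
Op 6: remove (4,0)
Op 7: place BK@(5,2)
Op 8: remove (4,1)
Per-piece attacks for B:
  BB@(2,3): attacks (3,4) (4,5) (3,2) (4,1) (5,0) (1,4) (0,5) (1,2) (0,1)
  BQ@(4,2): attacks (4,3) (4,4) (4,5) (4,1) (4,0) (5,2) (3,2) (2,2) (1,2) (0,2) (5,3) (5,1) (3,3) (2,4) (1,5) (3,1) (2,0) [ray(1,0) blocked at (5,2)]
  BK@(5,2): attacks (5,3) (5,1) (4,2) (4,3) (4,1)
B attacks (4,5): yes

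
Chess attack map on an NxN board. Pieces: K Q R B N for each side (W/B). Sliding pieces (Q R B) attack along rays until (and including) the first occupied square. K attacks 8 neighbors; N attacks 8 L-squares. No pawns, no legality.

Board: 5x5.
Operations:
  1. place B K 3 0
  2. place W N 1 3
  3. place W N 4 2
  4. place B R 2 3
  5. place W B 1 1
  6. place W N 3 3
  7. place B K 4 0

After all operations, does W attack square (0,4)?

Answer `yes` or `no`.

Op 1: place BK@(3,0)
Op 2: place WN@(1,3)
Op 3: place WN@(4,2)
Op 4: place BR@(2,3)
Op 5: place WB@(1,1)
Op 6: place WN@(3,3)
Op 7: place BK@(4,0)
Per-piece attacks for W:
  WB@(1,1): attacks (2,2) (3,3) (2,0) (0,2) (0,0) [ray(1,1) blocked at (3,3)]
  WN@(1,3): attacks (3,4) (2,1) (3,2) (0,1)
  WN@(3,3): attacks (1,4) (4,1) (2,1) (1,2)
  WN@(4,2): attacks (3,4) (2,3) (3,0) (2,1)
W attacks (0,4): no

Answer: no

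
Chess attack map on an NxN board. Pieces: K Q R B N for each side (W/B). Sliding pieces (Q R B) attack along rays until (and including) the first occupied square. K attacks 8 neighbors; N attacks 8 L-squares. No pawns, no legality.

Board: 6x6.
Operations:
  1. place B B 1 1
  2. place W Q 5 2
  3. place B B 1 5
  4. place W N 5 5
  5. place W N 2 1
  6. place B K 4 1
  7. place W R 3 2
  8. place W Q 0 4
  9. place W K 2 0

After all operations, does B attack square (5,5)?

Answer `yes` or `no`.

Op 1: place BB@(1,1)
Op 2: place WQ@(5,2)
Op 3: place BB@(1,5)
Op 4: place WN@(5,5)
Op 5: place WN@(2,1)
Op 6: place BK@(4,1)
Op 7: place WR@(3,2)
Op 8: place WQ@(0,4)
Op 9: place WK@(2,0)
Per-piece attacks for B:
  BB@(1,1): attacks (2,2) (3,3) (4,4) (5,5) (2,0) (0,2) (0,0) [ray(1,1) blocked at (5,5); ray(1,-1) blocked at (2,0)]
  BB@(1,5): attacks (2,4) (3,3) (4,2) (5,1) (0,4) [ray(-1,-1) blocked at (0,4)]
  BK@(4,1): attacks (4,2) (4,0) (5,1) (3,1) (5,2) (5,0) (3,2) (3,0)
B attacks (5,5): yes

Answer: yes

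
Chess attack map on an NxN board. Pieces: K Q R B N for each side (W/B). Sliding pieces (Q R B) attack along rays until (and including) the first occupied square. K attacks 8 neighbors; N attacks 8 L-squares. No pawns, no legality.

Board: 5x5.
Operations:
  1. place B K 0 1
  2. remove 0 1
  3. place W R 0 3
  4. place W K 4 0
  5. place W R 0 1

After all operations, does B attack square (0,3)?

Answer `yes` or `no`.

Op 1: place BK@(0,1)
Op 2: remove (0,1)
Op 3: place WR@(0,3)
Op 4: place WK@(4,0)
Op 5: place WR@(0,1)
Per-piece attacks for B:
B attacks (0,3): no

Answer: no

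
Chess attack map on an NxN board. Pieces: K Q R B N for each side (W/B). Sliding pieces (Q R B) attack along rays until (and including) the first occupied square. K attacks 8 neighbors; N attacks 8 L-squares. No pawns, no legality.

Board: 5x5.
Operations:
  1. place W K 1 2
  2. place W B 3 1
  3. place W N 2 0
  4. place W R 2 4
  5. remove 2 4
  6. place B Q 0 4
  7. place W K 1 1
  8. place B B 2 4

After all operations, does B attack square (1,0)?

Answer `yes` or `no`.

Op 1: place WK@(1,2)
Op 2: place WB@(3,1)
Op 3: place WN@(2,0)
Op 4: place WR@(2,4)
Op 5: remove (2,4)
Op 6: place BQ@(0,4)
Op 7: place WK@(1,1)
Op 8: place BB@(2,4)
Per-piece attacks for B:
  BQ@(0,4): attacks (0,3) (0,2) (0,1) (0,0) (1,4) (2,4) (1,3) (2,2) (3,1) [ray(1,0) blocked at (2,4); ray(1,-1) blocked at (3,1)]
  BB@(2,4): attacks (3,3) (4,2) (1,3) (0,2)
B attacks (1,0): no

Answer: no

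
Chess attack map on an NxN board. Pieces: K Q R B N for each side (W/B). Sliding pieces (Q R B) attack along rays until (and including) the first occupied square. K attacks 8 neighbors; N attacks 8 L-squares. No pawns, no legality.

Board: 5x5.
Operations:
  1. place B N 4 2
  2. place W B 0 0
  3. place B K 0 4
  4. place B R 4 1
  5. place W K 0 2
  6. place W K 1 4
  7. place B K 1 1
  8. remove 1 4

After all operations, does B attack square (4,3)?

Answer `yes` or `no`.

Op 1: place BN@(4,2)
Op 2: place WB@(0,0)
Op 3: place BK@(0,4)
Op 4: place BR@(4,1)
Op 5: place WK@(0,2)
Op 6: place WK@(1,4)
Op 7: place BK@(1,1)
Op 8: remove (1,4)
Per-piece attacks for B:
  BK@(0,4): attacks (0,3) (1,4) (1,3)
  BK@(1,1): attacks (1,2) (1,0) (2,1) (0,1) (2,2) (2,0) (0,2) (0,0)
  BR@(4,1): attacks (4,2) (4,0) (3,1) (2,1) (1,1) [ray(0,1) blocked at (4,2); ray(-1,0) blocked at (1,1)]
  BN@(4,2): attacks (3,4) (2,3) (3,0) (2,1)
B attacks (4,3): no

Answer: no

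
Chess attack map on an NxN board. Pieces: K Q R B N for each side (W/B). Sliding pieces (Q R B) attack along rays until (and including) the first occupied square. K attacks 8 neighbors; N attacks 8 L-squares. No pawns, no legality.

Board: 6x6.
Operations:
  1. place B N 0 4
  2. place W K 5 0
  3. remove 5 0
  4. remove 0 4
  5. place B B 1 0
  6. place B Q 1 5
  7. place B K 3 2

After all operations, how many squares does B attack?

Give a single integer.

Answer: 23

Derivation:
Op 1: place BN@(0,4)
Op 2: place WK@(5,0)
Op 3: remove (5,0)
Op 4: remove (0,4)
Op 5: place BB@(1,0)
Op 6: place BQ@(1,5)
Op 7: place BK@(3,2)
Per-piece attacks for B:
  BB@(1,0): attacks (2,1) (3,2) (0,1) [ray(1,1) blocked at (3,2)]
  BQ@(1,5): attacks (1,4) (1,3) (1,2) (1,1) (1,0) (2,5) (3,5) (4,5) (5,5) (0,5) (2,4) (3,3) (4,2) (5,1) (0,4) [ray(0,-1) blocked at (1,0)]
  BK@(3,2): attacks (3,3) (3,1) (4,2) (2,2) (4,3) (4,1) (2,3) (2,1)
Union (23 distinct): (0,1) (0,4) (0,5) (1,0) (1,1) (1,2) (1,3) (1,4) (2,1) (2,2) (2,3) (2,4) (2,5) (3,1) (3,2) (3,3) (3,5) (4,1) (4,2) (4,3) (4,5) (5,1) (5,5)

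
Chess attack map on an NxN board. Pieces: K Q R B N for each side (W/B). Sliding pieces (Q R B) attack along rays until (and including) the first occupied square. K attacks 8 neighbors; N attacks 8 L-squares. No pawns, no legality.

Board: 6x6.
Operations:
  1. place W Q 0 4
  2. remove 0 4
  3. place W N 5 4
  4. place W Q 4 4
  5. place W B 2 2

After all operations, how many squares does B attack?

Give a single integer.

Answer: 0

Derivation:
Op 1: place WQ@(0,4)
Op 2: remove (0,4)
Op 3: place WN@(5,4)
Op 4: place WQ@(4,4)
Op 5: place WB@(2,2)
Per-piece attacks for B:
Union (0 distinct): (none)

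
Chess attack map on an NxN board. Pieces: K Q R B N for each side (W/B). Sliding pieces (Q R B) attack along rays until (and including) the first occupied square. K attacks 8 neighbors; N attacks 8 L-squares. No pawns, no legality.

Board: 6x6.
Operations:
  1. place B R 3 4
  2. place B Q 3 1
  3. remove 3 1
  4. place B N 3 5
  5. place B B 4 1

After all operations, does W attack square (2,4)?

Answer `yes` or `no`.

Op 1: place BR@(3,4)
Op 2: place BQ@(3,1)
Op 3: remove (3,1)
Op 4: place BN@(3,5)
Op 5: place BB@(4,1)
Per-piece attacks for W:
W attacks (2,4): no

Answer: no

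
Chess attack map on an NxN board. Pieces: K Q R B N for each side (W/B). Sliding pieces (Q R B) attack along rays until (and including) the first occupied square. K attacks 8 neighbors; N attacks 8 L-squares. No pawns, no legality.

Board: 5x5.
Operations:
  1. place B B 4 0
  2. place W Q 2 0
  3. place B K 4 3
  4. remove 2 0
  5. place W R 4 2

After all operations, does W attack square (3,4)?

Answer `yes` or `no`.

Op 1: place BB@(4,0)
Op 2: place WQ@(2,0)
Op 3: place BK@(4,3)
Op 4: remove (2,0)
Op 5: place WR@(4,2)
Per-piece attacks for W:
  WR@(4,2): attacks (4,3) (4,1) (4,0) (3,2) (2,2) (1,2) (0,2) [ray(0,1) blocked at (4,3); ray(0,-1) blocked at (4,0)]
W attacks (3,4): no

Answer: no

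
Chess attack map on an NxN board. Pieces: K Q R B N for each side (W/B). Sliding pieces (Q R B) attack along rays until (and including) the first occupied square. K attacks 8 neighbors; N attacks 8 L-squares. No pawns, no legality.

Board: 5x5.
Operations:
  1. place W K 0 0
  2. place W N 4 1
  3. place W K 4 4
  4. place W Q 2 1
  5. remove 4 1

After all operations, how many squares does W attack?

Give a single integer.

Answer: 16

Derivation:
Op 1: place WK@(0,0)
Op 2: place WN@(4,1)
Op 3: place WK@(4,4)
Op 4: place WQ@(2,1)
Op 5: remove (4,1)
Per-piece attacks for W:
  WK@(0,0): attacks (0,1) (1,0) (1,1)
  WQ@(2,1): attacks (2,2) (2,3) (2,4) (2,0) (3,1) (4,1) (1,1) (0,1) (3,2) (4,3) (3,0) (1,2) (0,3) (1,0)
  WK@(4,4): attacks (4,3) (3,4) (3,3)
Union (16 distinct): (0,1) (0,3) (1,0) (1,1) (1,2) (2,0) (2,2) (2,3) (2,4) (3,0) (3,1) (3,2) (3,3) (3,4) (4,1) (4,3)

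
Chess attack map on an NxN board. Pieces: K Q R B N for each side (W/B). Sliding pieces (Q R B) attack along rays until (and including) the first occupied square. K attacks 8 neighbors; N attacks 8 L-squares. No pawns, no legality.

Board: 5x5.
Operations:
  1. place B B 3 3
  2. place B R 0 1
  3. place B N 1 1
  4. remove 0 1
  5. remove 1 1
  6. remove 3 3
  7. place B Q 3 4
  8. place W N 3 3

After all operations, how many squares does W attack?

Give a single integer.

Answer: 4

Derivation:
Op 1: place BB@(3,3)
Op 2: place BR@(0,1)
Op 3: place BN@(1,1)
Op 4: remove (0,1)
Op 5: remove (1,1)
Op 6: remove (3,3)
Op 7: place BQ@(3,4)
Op 8: place WN@(3,3)
Per-piece attacks for W:
  WN@(3,3): attacks (1,4) (4,1) (2,1) (1,2)
Union (4 distinct): (1,2) (1,4) (2,1) (4,1)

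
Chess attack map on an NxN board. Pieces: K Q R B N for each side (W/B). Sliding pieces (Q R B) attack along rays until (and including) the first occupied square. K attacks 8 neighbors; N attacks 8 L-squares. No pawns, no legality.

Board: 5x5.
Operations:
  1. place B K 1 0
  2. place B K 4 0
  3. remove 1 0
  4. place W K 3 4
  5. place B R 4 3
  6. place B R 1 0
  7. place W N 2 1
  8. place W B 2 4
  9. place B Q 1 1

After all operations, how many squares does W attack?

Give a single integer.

Op 1: place BK@(1,0)
Op 2: place BK@(4,0)
Op 3: remove (1,0)
Op 4: place WK@(3,4)
Op 5: place BR@(4,3)
Op 6: place BR@(1,0)
Op 7: place WN@(2,1)
Op 8: place WB@(2,4)
Op 9: place BQ@(1,1)
Per-piece attacks for W:
  WN@(2,1): attacks (3,3) (4,2) (1,3) (0,2) (4,0) (0,0)
  WB@(2,4): attacks (3,3) (4,2) (1,3) (0,2)
  WK@(3,4): attacks (3,3) (4,4) (2,4) (4,3) (2,3)
Union (10 distinct): (0,0) (0,2) (1,3) (2,3) (2,4) (3,3) (4,0) (4,2) (4,3) (4,4)

Answer: 10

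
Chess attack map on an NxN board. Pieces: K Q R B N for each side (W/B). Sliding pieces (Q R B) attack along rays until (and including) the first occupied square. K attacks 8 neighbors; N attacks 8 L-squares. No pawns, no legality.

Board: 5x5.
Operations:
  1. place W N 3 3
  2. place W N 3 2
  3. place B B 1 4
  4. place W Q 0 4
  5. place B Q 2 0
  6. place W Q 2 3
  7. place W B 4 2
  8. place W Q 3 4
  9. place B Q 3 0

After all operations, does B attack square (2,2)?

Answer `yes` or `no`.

Op 1: place WN@(3,3)
Op 2: place WN@(3,2)
Op 3: place BB@(1,4)
Op 4: place WQ@(0,4)
Op 5: place BQ@(2,0)
Op 6: place WQ@(2,3)
Op 7: place WB@(4,2)
Op 8: place WQ@(3,4)
Op 9: place BQ@(3,0)
Per-piece attacks for B:
  BB@(1,4): attacks (2,3) (0,3) [ray(1,-1) blocked at (2,3)]
  BQ@(2,0): attacks (2,1) (2,2) (2,3) (3,0) (1,0) (0,0) (3,1) (4,2) (1,1) (0,2) [ray(0,1) blocked at (2,3); ray(1,0) blocked at (3,0); ray(1,1) blocked at (4,2)]
  BQ@(3,0): attacks (3,1) (3,2) (4,0) (2,0) (4,1) (2,1) (1,2) (0,3) [ray(0,1) blocked at (3,2); ray(-1,0) blocked at (2,0)]
B attacks (2,2): yes

Answer: yes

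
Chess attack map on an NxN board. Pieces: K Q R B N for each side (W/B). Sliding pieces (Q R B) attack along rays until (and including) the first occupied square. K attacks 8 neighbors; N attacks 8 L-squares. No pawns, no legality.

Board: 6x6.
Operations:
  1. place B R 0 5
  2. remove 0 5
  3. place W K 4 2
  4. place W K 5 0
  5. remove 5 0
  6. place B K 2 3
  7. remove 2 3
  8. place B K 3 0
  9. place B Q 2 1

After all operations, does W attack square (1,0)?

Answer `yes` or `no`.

Answer: no

Derivation:
Op 1: place BR@(0,5)
Op 2: remove (0,5)
Op 3: place WK@(4,2)
Op 4: place WK@(5,0)
Op 5: remove (5,0)
Op 6: place BK@(2,3)
Op 7: remove (2,3)
Op 8: place BK@(3,0)
Op 9: place BQ@(2,1)
Per-piece attacks for W:
  WK@(4,2): attacks (4,3) (4,1) (5,2) (3,2) (5,3) (5,1) (3,3) (3,1)
W attacks (1,0): no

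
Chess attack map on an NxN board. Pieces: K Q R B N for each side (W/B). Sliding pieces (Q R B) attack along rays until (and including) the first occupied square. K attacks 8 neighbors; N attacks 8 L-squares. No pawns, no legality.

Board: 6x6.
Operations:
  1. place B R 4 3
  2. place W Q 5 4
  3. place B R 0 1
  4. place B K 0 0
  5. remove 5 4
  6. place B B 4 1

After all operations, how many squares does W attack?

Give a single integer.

Answer: 0

Derivation:
Op 1: place BR@(4,3)
Op 2: place WQ@(5,4)
Op 3: place BR@(0,1)
Op 4: place BK@(0,0)
Op 5: remove (5,4)
Op 6: place BB@(4,1)
Per-piece attacks for W:
Union (0 distinct): (none)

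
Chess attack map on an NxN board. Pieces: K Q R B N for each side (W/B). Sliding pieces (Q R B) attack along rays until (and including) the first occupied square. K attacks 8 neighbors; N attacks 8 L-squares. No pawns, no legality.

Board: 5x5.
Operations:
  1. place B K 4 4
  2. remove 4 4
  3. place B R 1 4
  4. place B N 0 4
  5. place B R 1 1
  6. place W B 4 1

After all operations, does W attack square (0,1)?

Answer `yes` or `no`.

Answer: no

Derivation:
Op 1: place BK@(4,4)
Op 2: remove (4,4)
Op 3: place BR@(1,4)
Op 4: place BN@(0,4)
Op 5: place BR@(1,1)
Op 6: place WB@(4,1)
Per-piece attacks for W:
  WB@(4,1): attacks (3,2) (2,3) (1,4) (3,0) [ray(-1,1) blocked at (1,4)]
W attacks (0,1): no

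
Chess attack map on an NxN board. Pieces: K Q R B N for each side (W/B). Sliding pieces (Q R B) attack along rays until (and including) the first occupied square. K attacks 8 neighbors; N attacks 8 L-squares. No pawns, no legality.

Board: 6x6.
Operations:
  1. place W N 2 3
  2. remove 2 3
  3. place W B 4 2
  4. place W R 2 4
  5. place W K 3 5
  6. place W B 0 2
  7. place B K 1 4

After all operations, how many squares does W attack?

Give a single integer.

Answer: 17

Derivation:
Op 1: place WN@(2,3)
Op 2: remove (2,3)
Op 3: place WB@(4,2)
Op 4: place WR@(2,4)
Op 5: place WK@(3,5)
Op 6: place WB@(0,2)
Op 7: place BK@(1,4)
Per-piece attacks for W:
  WB@(0,2): attacks (1,3) (2,4) (1,1) (2,0) [ray(1,1) blocked at (2,4)]
  WR@(2,4): attacks (2,5) (2,3) (2,2) (2,1) (2,0) (3,4) (4,4) (5,4) (1,4) [ray(-1,0) blocked at (1,4)]
  WK@(3,5): attacks (3,4) (4,5) (2,5) (4,4) (2,4)
  WB@(4,2): attacks (5,3) (5,1) (3,3) (2,4) (3,1) (2,0) [ray(-1,1) blocked at (2,4)]
Union (17 distinct): (1,1) (1,3) (1,4) (2,0) (2,1) (2,2) (2,3) (2,4) (2,5) (3,1) (3,3) (3,4) (4,4) (4,5) (5,1) (5,3) (5,4)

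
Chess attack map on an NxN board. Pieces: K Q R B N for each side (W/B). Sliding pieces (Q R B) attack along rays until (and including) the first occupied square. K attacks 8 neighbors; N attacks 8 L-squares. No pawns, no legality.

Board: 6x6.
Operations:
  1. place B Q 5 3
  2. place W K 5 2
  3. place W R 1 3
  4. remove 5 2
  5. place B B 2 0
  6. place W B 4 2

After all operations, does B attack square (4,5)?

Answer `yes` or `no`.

Op 1: place BQ@(5,3)
Op 2: place WK@(5,2)
Op 3: place WR@(1,3)
Op 4: remove (5,2)
Op 5: place BB@(2,0)
Op 6: place WB@(4,2)
Per-piece attacks for B:
  BB@(2,0): attacks (3,1) (4,2) (1,1) (0,2) [ray(1,1) blocked at (4,2)]
  BQ@(5,3): attacks (5,4) (5,5) (5,2) (5,1) (5,0) (4,3) (3,3) (2,3) (1,3) (4,4) (3,5) (4,2) [ray(-1,0) blocked at (1,3); ray(-1,-1) blocked at (4,2)]
B attacks (4,5): no

Answer: no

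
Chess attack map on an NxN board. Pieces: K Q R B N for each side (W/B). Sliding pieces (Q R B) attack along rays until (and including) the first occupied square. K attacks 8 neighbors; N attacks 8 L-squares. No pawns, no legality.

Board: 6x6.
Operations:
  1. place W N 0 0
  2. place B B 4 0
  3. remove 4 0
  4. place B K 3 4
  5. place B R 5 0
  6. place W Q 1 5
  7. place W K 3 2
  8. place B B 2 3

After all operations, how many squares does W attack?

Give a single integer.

Op 1: place WN@(0,0)
Op 2: place BB@(4,0)
Op 3: remove (4,0)
Op 4: place BK@(3,4)
Op 5: place BR@(5,0)
Op 6: place WQ@(1,5)
Op 7: place WK@(3,2)
Op 8: place BB@(2,3)
Per-piece attacks for W:
  WN@(0,0): attacks (1,2) (2,1)
  WQ@(1,5): attacks (1,4) (1,3) (1,2) (1,1) (1,0) (2,5) (3,5) (4,5) (5,5) (0,5) (2,4) (3,3) (4,2) (5,1) (0,4)
  WK@(3,2): attacks (3,3) (3,1) (4,2) (2,2) (4,3) (4,1) (2,3) (2,1)
Union (21 distinct): (0,4) (0,5) (1,0) (1,1) (1,2) (1,3) (1,4) (2,1) (2,2) (2,3) (2,4) (2,5) (3,1) (3,3) (3,5) (4,1) (4,2) (4,3) (4,5) (5,1) (5,5)

Answer: 21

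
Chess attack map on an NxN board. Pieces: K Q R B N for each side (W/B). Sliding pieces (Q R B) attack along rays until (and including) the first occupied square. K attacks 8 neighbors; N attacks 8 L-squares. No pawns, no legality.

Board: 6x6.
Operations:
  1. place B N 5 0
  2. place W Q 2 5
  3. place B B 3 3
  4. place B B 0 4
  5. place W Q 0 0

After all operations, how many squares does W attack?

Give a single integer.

Op 1: place BN@(5,0)
Op 2: place WQ@(2,5)
Op 3: place BB@(3,3)
Op 4: place BB@(0,4)
Op 5: place WQ@(0,0)
Per-piece attacks for W:
  WQ@(0,0): attacks (0,1) (0,2) (0,3) (0,4) (1,0) (2,0) (3,0) (4,0) (5,0) (1,1) (2,2) (3,3) [ray(0,1) blocked at (0,4); ray(1,0) blocked at (5,0); ray(1,1) blocked at (3,3)]
  WQ@(2,5): attacks (2,4) (2,3) (2,2) (2,1) (2,0) (3,5) (4,5) (5,5) (1,5) (0,5) (3,4) (4,3) (5,2) (1,4) (0,3)
Union (24 distinct): (0,1) (0,2) (0,3) (0,4) (0,5) (1,0) (1,1) (1,4) (1,5) (2,0) (2,1) (2,2) (2,3) (2,4) (3,0) (3,3) (3,4) (3,5) (4,0) (4,3) (4,5) (5,0) (5,2) (5,5)

Answer: 24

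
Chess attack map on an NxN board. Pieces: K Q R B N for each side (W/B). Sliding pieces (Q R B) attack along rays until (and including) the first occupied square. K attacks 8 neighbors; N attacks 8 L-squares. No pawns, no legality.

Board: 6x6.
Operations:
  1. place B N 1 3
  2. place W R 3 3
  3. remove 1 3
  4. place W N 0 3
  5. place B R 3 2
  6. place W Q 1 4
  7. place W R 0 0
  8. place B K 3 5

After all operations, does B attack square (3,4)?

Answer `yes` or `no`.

Op 1: place BN@(1,3)
Op 2: place WR@(3,3)
Op 3: remove (1,3)
Op 4: place WN@(0,3)
Op 5: place BR@(3,2)
Op 6: place WQ@(1,4)
Op 7: place WR@(0,0)
Op 8: place BK@(3,5)
Per-piece attacks for B:
  BR@(3,2): attacks (3,3) (3,1) (3,0) (4,2) (5,2) (2,2) (1,2) (0,2) [ray(0,1) blocked at (3,3)]
  BK@(3,5): attacks (3,4) (4,5) (2,5) (4,4) (2,4)
B attacks (3,4): yes

Answer: yes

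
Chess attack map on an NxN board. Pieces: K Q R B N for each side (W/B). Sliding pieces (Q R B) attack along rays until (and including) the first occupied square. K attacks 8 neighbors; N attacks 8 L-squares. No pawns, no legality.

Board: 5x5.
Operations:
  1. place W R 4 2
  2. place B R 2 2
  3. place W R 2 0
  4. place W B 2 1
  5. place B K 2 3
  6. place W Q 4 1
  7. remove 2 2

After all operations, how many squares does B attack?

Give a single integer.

Op 1: place WR@(4,2)
Op 2: place BR@(2,2)
Op 3: place WR@(2,0)
Op 4: place WB@(2,1)
Op 5: place BK@(2,3)
Op 6: place WQ@(4,1)
Op 7: remove (2,2)
Per-piece attacks for B:
  BK@(2,3): attacks (2,4) (2,2) (3,3) (1,3) (3,4) (3,2) (1,4) (1,2)
Union (8 distinct): (1,2) (1,3) (1,4) (2,2) (2,4) (3,2) (3,3) (3,4)

Answer: 8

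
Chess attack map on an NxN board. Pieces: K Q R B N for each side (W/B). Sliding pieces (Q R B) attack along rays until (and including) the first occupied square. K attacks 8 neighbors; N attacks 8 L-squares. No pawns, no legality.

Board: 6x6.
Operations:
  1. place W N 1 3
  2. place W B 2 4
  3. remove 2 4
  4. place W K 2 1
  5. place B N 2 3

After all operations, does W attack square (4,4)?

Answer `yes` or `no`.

Answer: no

Derivation:
Op 1: place WN@(1,3)
Op 2: place WB@(2,4)
Op 3: remove (2,4)
Op 4: place WK@(2,1)
Op 5: place BN@(2,3)
Per-piece attacks for W:
  WN@(1,3): attacks (2,5) (3,4) (0,5) (2,1) (3,2) (0,1)
  WK@(2,1): attacks (2,2) (2,0) (3,1) (1,1) (3,2) (3,0) (1,2) (1,0)
W attacks (4,4): no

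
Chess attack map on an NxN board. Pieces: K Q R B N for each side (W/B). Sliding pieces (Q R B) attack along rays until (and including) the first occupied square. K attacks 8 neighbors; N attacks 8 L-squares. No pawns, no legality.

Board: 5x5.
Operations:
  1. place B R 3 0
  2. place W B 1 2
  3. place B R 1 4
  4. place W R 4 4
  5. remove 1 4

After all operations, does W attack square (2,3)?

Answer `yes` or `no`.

Op 1: place BR@(3,0)
Op 2: place WB@(1,2)
Op 3: place BR@(1,4)
Op 4: place WR@(4,4)
Op 5: remove (1,4)
Per-piece attacks for W:
  WB@(1,2): attacks (2,3) (3,4) (2,1) (3,0) (0,3) (0,1) [ray(1,-1) blocked at (3,0)]
  WR@(4,4): attacks (4,3) (4,2) (4,1) (4,0) (3,4) (2,4) (1,4) (0,4)
W attacks (2,3): yes

Answer: yes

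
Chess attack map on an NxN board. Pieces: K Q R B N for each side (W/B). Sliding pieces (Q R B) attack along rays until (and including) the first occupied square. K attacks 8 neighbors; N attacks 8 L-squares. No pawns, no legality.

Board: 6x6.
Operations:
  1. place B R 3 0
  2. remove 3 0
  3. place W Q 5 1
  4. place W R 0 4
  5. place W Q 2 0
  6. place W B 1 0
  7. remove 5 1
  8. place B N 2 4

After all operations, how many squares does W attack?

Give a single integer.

Answer: 21

Derivation:
Op 1: place BR@(3,0)
Op 2: remove (3,0)
Op 3: place WQ@(5,1)
Op 4: place WR@(0,4)
Op 5: place WQ@(2,0)
Op 6: place WB@(1,0)
Op 7: remove (5,1)
Op 8: place BN@(2,4)
Per-piece attacks for W:
  WR@(0,4): attacks (0,5) (0,3) (0,2) (0,1) (0,0) (1,4) (2,4) [ray(1,0) blocked at (2,4)]
  WB@(1,0): attacks (2,1) (3,2) (4,3) (5,4) (0,1)
  WQ@(2,0): attacks (2,1) (2,2) (2,3) (2,4) (3,0) (4,0) (5,0) (1,0) (3,1) (4,2) (5,3) (1,1) (0,2) [ray(0,1) blocked at (2,4); ray(-1,0) blocked at (1,0)]
Union (21 distinct): (0,0) (0,1) (0,2) (0,3) (0,5) (1,0) (1,1) (1,4) (2,1) (2,2) (2,3) (2,4) (3,0) (3,1) (3,2) (4,0) (4,2) (4,3) (5,0) (5,3) (5,4)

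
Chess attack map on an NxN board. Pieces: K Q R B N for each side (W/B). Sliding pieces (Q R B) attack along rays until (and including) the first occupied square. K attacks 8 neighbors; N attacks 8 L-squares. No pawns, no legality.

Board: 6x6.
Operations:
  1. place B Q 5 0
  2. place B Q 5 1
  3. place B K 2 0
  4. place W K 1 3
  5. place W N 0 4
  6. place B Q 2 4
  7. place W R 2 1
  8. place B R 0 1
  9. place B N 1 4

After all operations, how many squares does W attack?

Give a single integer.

Answer: 15

Derivation:
Op 1: place BQ@(5,0)
Op 2: place BQ@(5,1)
Op 3: place BK@(2,0)
Op 4: place WK@(1,3)
Op 5: place WN@(0,4)
Op 6: place BQ@(2,4)
Op 7: place WR@(2,1)
Op 8: place BR@(0,1)
Op 9: place BN@(1,4)
Per-piece attacks for W:
  WN@(0,4): attacks (2,5) (1,2) (2,3)
  WK@(1,3): attacks (1,4) (1,2) (2,3) (0,3) (2,4) (2,2) (0,4) (0,2)
  WR@(2,1): attacks (2,2) (2,3) (2,4) (2,0) (3,1) (4,1) (5,1) (1,1) (0,1) [ray(0,1) blocked at (2,4); ray(0,-1) blocked at (2,0); ray(1,0) blocked at (5,1); ray(-1,0) blocked at (0,1)]
Union (15 distinct): (0,1) (0,2) (0,3) (0,4) (1,1) (1,2) (1,4) (2,0) (2,2) (2,3) (2,4) (2,5) (3,1) (4,1) (5,1)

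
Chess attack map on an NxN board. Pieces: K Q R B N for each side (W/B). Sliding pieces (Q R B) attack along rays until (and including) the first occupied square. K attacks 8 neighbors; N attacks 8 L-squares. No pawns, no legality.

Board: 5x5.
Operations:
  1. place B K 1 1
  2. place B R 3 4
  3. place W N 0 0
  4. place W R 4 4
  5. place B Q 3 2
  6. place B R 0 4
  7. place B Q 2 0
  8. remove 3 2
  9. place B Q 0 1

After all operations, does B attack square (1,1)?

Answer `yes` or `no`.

Op 1: place BK@(1,1)
Op 2: place BR@(3,4)
Op 3: place WN@(0,0)
Op 4: place WR@(4,4)
Op 5: place BQ@(3,2)
Op 6: place BR@(0,4)
Op 7: place BQ@(2,0)
Op 8: remove (3,2)
Op 9: place BQ@(0,1)
Per-piece attacks for B:
  BQ@(0,1): attacks (0,2) (0,3) (0,4) (0,0) (1,1) (1,2) (2,3) (3,4) (1,0) [ray(0,1) blocked at (0,4); ray(0,-1) blocked at (0,0); ray(1,0) blocked at (1,1); ray(1,1) blocked at (3,4)]
  BR@(0,4): attacks (0,3) (0,2) (0,1) (1,4) (2,4) (3,4) [ray(0,-1) blocked at (0,1); ray(1,0) blocked at (3,4)]
  BK@(1,1): attacks (1,2) (1,0) (2,1) (0,1) (2,2) (2,0) (0,2) (0,0)
  BQ@(2,0): attacks (2,1) (2,2) (2,3) (2,4) (3,0) (4,0) (1,0) (0,0) (3,1) (4,2) (1,1) [ray(-1,0) blocked at (0,0); ray(-1,1) blocked at (1,1)]
  BR@(3,4): attacks (3,3) (3,2) (3,1) (3,0) (4,4) (2,4) (1,4) (0,4) [ray(1,0) blocked at (4,4); ray(-1,0) blocked at (0,4)]
B attacks (1,1): yes

Answer: yes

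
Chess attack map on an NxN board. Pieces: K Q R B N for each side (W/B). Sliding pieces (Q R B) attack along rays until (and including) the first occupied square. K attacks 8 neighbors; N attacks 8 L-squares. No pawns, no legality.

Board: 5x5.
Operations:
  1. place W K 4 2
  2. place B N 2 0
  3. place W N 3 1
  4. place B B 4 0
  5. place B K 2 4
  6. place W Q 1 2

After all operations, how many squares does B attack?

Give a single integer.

Op 1: place WK@(4,2)
Op 2: place BN@(2,0)
Op 3: place WN@(3,1)
Op 4: place BB@(4,0)
Op 5: place BK@(2,4)
Op 6: place WQ@(1,2)
Per-piece attacks for B:
  BN@(2,0): attacks (3,2) (4,1) (1,2) (0,1)
  BK@(2,4): attacks (2,3) (3,4) (1,4) (3,3) (1,3)
  BB@(4,0): attacks (3,1) [ray(-1,1) blocked at (3,1)]
Union (10 distinct): (0,1) (1,2) (1,3) (1,4) (2,3) (3,1) (3,2) (3,3) (3,4) (4,1)

Answer: 10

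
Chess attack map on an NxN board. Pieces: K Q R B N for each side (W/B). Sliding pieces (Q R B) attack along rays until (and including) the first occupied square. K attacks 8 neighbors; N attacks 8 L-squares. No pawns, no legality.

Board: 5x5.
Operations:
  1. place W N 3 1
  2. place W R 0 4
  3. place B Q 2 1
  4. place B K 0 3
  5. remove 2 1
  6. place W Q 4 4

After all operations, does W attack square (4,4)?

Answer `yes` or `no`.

Answer: yes

Derivation:
Op 1: place WN@(3,1)
Op 2: place WR@(0,4)
Op 3: place BQ@(2,1)
Op 4: place BK@(0,3)
Op 5: remove (2,1)
Op 6: place WQ@(4,4)
Per-piece attacks for W:
  WR@(0,4): attacks (0,3) (1,4) (2,4) (3,4) (4,4) [ray(0,-1) blocked at (0,3); ray(1,0) blocked at (4,4)]
  WN@(3,1): attacks (4,3) (2,3) (1,2) (1,0)
  WQ@(4,4): attacks (4,3) (4,2) (4,1) (4,0) (3,4) (2,4) (1,4) (0,4) (3,3) (2,2) (1,1) (0,0) [ray(-1,0) blocked at (0,4)]
W attacks (4,4): yes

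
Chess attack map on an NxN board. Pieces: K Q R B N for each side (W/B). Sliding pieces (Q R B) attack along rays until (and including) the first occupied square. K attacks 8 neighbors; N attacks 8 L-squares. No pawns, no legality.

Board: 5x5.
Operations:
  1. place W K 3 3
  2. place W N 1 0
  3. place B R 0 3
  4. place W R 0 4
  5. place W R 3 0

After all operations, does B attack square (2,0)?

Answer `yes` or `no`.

Op 1: place WK@(3,3)
Op 2: place WN@(1,0)
Op 3: place BR@(0,3)
Op 4: place WR@(0,4)
Op 5: place WR@(3,0)
Per-piece attacks for B:
  BR@(0,3): attacks (0,4) (0,2) (0,1) (0,0) (1,3) (2,3) (3,3) [ray(0,1) blocked at (0,4); ray(1,0) blocked at (3,3)]
B attacks (2,0): no

Answer: no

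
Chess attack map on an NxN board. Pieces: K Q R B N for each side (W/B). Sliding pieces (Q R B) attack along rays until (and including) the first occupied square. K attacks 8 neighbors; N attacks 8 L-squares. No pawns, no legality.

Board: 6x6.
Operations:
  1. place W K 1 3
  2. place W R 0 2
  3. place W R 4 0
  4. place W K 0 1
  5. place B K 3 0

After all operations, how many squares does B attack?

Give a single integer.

Answer: 5

Derivation:
Op 1: place WK@(1,3)
Op 2: place WR@(0,2)
Op 3: place WR@(4,0)
Op 4: place WK@(0,1)
Op 5: place BK@(3,0)
Per-piece attacks for B:
  BK@(3,0): attacks (3,1) (4,0) (2,0) (4,1) (2,1)
Union (5 distinct): (2,0) (2,1) (3,1) (4,0) (4,1)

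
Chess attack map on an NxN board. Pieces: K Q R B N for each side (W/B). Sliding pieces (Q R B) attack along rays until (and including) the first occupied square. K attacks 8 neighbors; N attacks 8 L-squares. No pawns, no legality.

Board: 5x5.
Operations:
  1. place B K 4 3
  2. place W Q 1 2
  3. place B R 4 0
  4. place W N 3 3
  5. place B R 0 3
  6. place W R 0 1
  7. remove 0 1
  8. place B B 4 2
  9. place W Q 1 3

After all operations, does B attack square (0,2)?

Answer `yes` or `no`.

Answer: yes

Derivation:
Op 1: place BK@(4,3)
Op 2: place WQ@(1,2)
Op 3: place BR@(4,0)
Op 4: place WN@(3,3)
Op 5: place BR@(0,3)
Op 6: place WR@(0,1)
Op 7: remove (0,1)
Op 8: place BB@(4,2)
Op 9: place WQ@(1,3)
Per-piece attacks for B:
  BR@(0,3): attacks (0,4) (0,2) (0,1) (0,0) (1,3) [ray(1,0) blocked at (1,3)]
  BR@(4,0): attacks (4,1) (4,2) (3,0) (2,0) (1,0) (0,0) [ray(0,1) blocked at (4,2)]
  BB@(4,2): attacks (3,3) (3,1) (2,0) [ray(-1,1) blocked at (3,3)]
  BK@(4,3): attacks (4,4) (4,2) (3,3) (3,4) (3,2)
B attacks (0,2): yes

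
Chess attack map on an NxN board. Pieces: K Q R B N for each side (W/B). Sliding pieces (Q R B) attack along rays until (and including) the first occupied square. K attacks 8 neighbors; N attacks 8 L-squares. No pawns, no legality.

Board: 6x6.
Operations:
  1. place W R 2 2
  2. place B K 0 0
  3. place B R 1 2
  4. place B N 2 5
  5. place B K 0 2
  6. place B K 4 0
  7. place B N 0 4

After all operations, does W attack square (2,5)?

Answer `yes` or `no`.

Op 1: place WR@(2,2)
Op 2: place BK@(0,0)
Op 3: place BR@(1,2)
Op 4: place BN@(2,5)
Op 5: place BK@(0,2)
Op 6: place BK@(4,0)
Op 7: place BN@(0,4)
Per-piece attacks for W:
  WR@(2,2): attacks (2,3) (2,4) (2,5) (2,1) (2,0) (3,2) (4,2) (5,2) (1,2) [ray(0,1) blocked at (2,5); ray(-1,0) blocked at (1,2)]
W attacks (2,5): yes

Answer: yes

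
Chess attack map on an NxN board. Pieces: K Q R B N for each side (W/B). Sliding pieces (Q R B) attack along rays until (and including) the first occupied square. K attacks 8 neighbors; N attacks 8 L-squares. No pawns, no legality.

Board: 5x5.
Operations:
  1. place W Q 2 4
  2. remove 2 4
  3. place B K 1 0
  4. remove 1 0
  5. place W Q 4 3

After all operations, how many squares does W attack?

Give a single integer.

Answer: 12

Derivation:
Op 1: place WQ@(2,4)
Op 2: remove (2,4)
Op 3: place BK@(1,0)
Op 4: remove (1,0)
Op 5: place WQ@(4,3)
Per-piece attacks for W:
  WQ@(4,3): attacks (4,4) (4,2) (4,1) (4,0) (3,3) (2,3) (1,3) (0,3) (3,4) (3,2) (2,1) (1,0)
Union (12 distinct): (0,3) (1,0) (1,3) (2,1) (2,3) (3,2) (3,3) (3,4) (4,0) (4,1) (4,2) (4,4)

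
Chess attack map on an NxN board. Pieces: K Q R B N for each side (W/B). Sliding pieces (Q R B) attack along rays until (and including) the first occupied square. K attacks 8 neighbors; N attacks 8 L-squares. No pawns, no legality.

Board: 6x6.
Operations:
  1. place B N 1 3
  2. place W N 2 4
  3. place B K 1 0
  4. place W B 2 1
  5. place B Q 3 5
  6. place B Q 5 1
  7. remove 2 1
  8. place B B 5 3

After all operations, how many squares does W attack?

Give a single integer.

Answer: 6

Derivation:
Op 1: place BN@(1,3)
Op 2: place WN@(2,4)
Op 3: place BK@(1,0)
Op 4: place WB@(2,1)
Op 5: place BQ@(3,5)
Op 6: place BQ@(5,1)
Op 7: remove (2,1)
Op 8: place BB@(5,3)
Per-piece attacks for W:
  WN@(2,4): attacks (4,5) (0,5) (3,2) (4,3) (1,2) (0,3)
Union (6 distinct): (0,3) (0,5) (1,2) (3,2) (4,3) (4,5)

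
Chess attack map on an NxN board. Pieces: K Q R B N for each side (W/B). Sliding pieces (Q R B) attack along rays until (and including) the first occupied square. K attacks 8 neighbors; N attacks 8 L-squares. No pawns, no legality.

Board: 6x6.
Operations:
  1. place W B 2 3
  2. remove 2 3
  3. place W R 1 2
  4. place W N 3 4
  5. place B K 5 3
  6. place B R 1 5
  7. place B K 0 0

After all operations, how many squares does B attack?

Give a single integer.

Answer: 16

Derivation:
Op 1: place WB@(2,3)
Op 2: remove (2,3)
Op 3: place WR@(1,2)
Op 4: place WN@(3,4)
Op 5: place BK@(5,3)
Op 6: place BR@(1,5)
Op 7: place BK@(0,0)
Per-piece attacks for B:
  BK@(0,0): attacks (0,1) (1,0) (1,1)
  BR@(1,5): attacks (1,4) (1,3) (1,2) (2,5) (3,5) (4,5) (5,5) (0,5) [ray(0,-1) blocked at (1,2)]
  BK@(5,3): attacks (5,4) (5,2) (4,3) (4,4) (4,2)
Union (16 distinct): (0,1) (0,5) (1,0) (1,1) (1,2) (1,3) (1,4) (2,5) (3,5) (4,2) (4,3) (4,4) (4,5) (5,2) (5,4) (5,5)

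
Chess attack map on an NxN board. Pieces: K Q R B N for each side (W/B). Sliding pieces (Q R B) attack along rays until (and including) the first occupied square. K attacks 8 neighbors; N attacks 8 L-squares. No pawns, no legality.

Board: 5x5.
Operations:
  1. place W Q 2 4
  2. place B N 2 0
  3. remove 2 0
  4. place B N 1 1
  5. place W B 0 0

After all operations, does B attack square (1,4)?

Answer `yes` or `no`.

Answer: no

Derivation:
Op 1: place WQ@(2,4)
Op 2: place BN@(2,0)
Op 3: remove (2,0)
Op 4: place BN@(1,1)
Op 5: place WB@(0,0)
Per-piece attacks for B:
  BN@(1,1): attacks (2,3) (3,2) (0,3) (3,0)
B attacks (1,4): no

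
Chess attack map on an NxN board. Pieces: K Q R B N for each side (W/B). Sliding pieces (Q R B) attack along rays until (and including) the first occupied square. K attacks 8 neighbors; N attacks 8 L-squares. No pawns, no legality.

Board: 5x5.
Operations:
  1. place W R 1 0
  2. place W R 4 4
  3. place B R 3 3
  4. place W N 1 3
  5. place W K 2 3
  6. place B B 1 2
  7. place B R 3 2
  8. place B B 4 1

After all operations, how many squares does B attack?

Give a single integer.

Op 1: place WR@(1,0)
Op 2: place WR@(4,4)
Op 3: place BR@(3,3)
Op 4: place WN@(1,3)
Op 5: place WK@(2,3)
Op 6: place BB@(1,2)
Op 7: place BR@(3,2)
Op 8: place BB@(4,1)
Per-piece attacks for B:
  BB@(1,2): attacks (2,3) (2,1) (3,0) (0,3) (0,1) [ray(1,1) blocked at (2,3)]
  BR@(3,2): attacks (3,3) (3,1) (3,0) (4,2) (2,2) (1,2) [ray(0,1) blocked at (3,3); ray(-1,0) blocked at (1,2)]
  BR@(3,3): attacks (3,4) (3,2) (4,3) (2,3) [ray(0,-1) blocked at (3,2); ray(-1,0) blocked at (2,3)]
  BB@(4,1): attacks (3,2) (3,0) [ray(-1,1) blocked at (3,2)]
Union (13 distinct): (0,1) (0,3) (1,2) (2,1) (2,2) (2,3) (3,0) (3,1) (3,2) (3,3) (3,4) (4,2) (4,3)

Answer: 13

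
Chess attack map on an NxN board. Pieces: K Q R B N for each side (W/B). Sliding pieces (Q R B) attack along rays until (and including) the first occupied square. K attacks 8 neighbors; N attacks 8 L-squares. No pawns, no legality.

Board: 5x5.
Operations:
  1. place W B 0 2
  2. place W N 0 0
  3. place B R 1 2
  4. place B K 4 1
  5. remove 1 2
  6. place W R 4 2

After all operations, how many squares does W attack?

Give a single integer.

Op 1: place WB@(0,2)
Op 2: place WN@(0,0)
Op 3: place BR@(1,2)
Op 4: place BK@(4,1)
Op 5: remove (1,2)
Op 6: place WR@(4,2)
Per-piece attacks for W:
  WN@(0,0): attacks (1,2) (2,1)
  WB@(0,2): attacks (1,3) (2,4) (1,1) (2,0)
  WR@(4,2): attacks (4,3) (4,4) (4,1) (3,2) (2,2) (1,2) (0,2) [ray(0,-1) blocked at (4,1); ray(-1,0) blocked at (0,2)]
Union (12 distinct): (0,2) (1,1) (1,2) (1,3) (2,0) (2,1) (2,2) (2,4) (3,2) (4,1) (4,3) (4,4)

Answer: 12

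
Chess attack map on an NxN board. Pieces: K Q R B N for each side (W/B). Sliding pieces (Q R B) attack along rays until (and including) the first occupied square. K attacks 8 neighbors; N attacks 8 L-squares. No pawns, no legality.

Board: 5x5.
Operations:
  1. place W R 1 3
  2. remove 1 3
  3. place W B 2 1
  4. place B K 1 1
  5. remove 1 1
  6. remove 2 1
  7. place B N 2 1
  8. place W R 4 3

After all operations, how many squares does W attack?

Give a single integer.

Answer: 8

Derivation:
Op 1: place WR@(1,3)
Op 2: remove (1,3)
Op 3: place WB@(2,1)
Op 4: place BK@(1,1)
Op 5: remove (1,1)
Op 6: remove (2,1)
Op 7: place BN@(2,1)
Op 8: place WR@(4,3)
Per-piece attacks for W:
  WR@(4,3): attacks (4,4) (4,2) (4,1) (4,0) (3,3) (2,3) (1,3) (0,3)
Union (8 distinct): (0,3) (1,3) (2,3) (3,3) (4,0) (4,1) (4,2) (4,4)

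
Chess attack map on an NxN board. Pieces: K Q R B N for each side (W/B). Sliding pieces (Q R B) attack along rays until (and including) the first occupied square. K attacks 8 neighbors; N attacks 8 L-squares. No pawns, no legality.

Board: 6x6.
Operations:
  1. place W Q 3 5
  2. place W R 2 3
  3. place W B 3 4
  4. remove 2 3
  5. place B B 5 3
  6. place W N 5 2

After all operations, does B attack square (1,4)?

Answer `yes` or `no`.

Op 1: place WQ@(3,5)
Op 2: place WR@(2,3)
Op 3: place WB@(3,4)
Op 4: remove (2,3)
Op 5: place BB@(5,3)
Op 6: place WN@(5,2)
Per-piece attacks for B:
  BB@(5,3): attacks (4,4) (3,5) (4,2) (3,1) (2,0) [ray(-1,1) blocked at (3,5)]
B attacks (1,4): no

Answer: no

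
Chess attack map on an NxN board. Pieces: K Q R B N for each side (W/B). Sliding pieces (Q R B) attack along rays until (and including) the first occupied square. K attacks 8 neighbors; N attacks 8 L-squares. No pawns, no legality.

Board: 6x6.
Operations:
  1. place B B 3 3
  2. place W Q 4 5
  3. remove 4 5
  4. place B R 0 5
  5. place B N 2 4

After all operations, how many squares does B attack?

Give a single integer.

Op 1: place BB@(3,3)
Op 2: place WQ@(4,5)
Op 3: remove (4,5)
Op 4: place BR@(0,5)
Op 5: place BN@(2,4)
Per-piece attacks for B:
  BR@(0,5): attacks (0,4) (0,3) (0,2) (0,1) (0,0) (1,5) (2,5) (3,5) (4,5) (5,5)
  BN@(2,4): attacks (4,5) (0,5) (3,2) (4,3) (1,2) (0,3)
  BB@(3,3): attacks (4,4) (5,5) (4,2) (5,1) (2,4) (2,2) (1,1) (0,0) [ray(-1,1) blocked at (2,4)]
Union (20 distinct): (0,0) (0,1) (0,2) (0,3) (0,4) (0,5) (1,1) (1,2) (1,5) (2,2) (2,4) (2,5) (3,2) (3,5) (4,2) (4,3) (4,4) (4,5) (5,1) (5,5)

Answer: 20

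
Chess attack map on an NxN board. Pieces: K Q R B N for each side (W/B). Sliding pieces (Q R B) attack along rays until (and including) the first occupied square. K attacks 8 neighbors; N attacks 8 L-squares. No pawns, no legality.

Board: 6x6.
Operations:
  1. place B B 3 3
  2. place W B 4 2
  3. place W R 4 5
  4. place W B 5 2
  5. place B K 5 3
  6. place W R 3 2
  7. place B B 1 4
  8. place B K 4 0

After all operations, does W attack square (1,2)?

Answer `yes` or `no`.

Op 1: place BB@(3,3)
Op 2: place WB@(4,2)
Op 3: place WR@(4,5)
Op 4: place WB@(5,2)
Op 5: place BK@(5,3)
Op 6: place WR@(3,2)
Op 7: place BB@(1,4)
Op 8: place BK@(4,0)
Per-piece attacks for W:
  WR@(3,2): attacks (3,3) (3,1) (3,0) (4,2) (2,2) (1,2) (0,2) [ray(0,1) blocked at (3,3); ray(1,0) blocked at (4,2)]
  WB@(4,2): attacks (5,3) (5,1) (3,3) (3,1) (2,0) [ray(1,1) blocked at (5,3); ray(-1,1) blocked at (3,3)]
  WR@(4,5): attacks (4,4) (4,3) (4,2) (5,5) (3,5) (2,5) (1,5) (0,5) [ray(0,-1) blocked at (4,2)]
  WB@(5,2): attacks (4,3) (3,4) (2,5) (4,1) (3,0)
W attacks (1,2): yes

Answer: yes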